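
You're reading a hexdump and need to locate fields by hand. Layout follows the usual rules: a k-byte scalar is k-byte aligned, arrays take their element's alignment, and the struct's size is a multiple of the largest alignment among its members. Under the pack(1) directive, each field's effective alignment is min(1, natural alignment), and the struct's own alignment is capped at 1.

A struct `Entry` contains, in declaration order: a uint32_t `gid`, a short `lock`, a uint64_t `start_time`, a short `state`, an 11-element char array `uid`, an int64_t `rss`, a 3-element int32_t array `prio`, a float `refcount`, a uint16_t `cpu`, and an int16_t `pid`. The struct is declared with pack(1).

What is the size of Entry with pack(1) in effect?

55

0..4  gid  (4B, 1-aligned)
4..6  lock  (2B, 1-aligned)
6..14  start_time  (8B, 1-aligned)
14..16  state  (2B, 1-aligned)
16..27  uid  (11B, 1-aligned)
27..35  rss  (8B, 1-aligned)
35..47  prio  (12B, 1-aligned)
47..51  refcount  (4B, 1-aligned)
51..53  cpu  (2B, 1-aligned)
53..55  pid  (2B, 1-aligned)
sizeof = 55, alignof = 1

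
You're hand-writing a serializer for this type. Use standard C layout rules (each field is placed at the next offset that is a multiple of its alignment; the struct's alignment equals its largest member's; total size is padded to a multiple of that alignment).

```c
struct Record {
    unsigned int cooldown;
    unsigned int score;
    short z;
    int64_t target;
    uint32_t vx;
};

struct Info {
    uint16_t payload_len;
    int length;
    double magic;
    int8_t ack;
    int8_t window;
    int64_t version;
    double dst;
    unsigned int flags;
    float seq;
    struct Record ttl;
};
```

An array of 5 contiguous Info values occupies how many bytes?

Record: @0: cooldown [4B, align 4] → 4; @4: score [4B, align 4] → 8; @8: z [2B, align 2] → 10; +6 pad (align 8); @16: target [8B, align 8] → 24; @24: vx [4B, align 4] → 28; +4 tail pad (align 8); size 32, align 8
@0: payload_len [2B, align 2] → 2
+2 pad (align 4)
@4: length [4B, align 4] → 8
@8: magic [8B, align 8] → 16
@16: ack [1B, align 1] → 17
@17: window [1B, align 1] → 18
+6 pad (align 8)
@24: version [8B, align 8] → 32
@32: dst [8B, align 8] → 40
@40: flags [4B, align 4] → 44
@44: seq [4B, align 4] → 48
@48: ttl [32B, align 8] → 80
size 80, align 8
array of 5: 5 × 80 = 400

400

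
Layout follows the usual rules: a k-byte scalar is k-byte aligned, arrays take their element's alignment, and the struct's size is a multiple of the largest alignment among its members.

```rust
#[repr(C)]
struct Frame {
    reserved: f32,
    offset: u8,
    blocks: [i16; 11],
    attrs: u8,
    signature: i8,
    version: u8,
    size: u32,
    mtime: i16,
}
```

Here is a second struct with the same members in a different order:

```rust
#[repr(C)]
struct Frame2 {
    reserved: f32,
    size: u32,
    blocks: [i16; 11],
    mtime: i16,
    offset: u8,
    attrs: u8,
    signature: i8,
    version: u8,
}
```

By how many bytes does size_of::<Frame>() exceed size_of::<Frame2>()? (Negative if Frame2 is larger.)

@0: reserved [4B, align 4] → 4
@4: offset [1B, align 1] → 5
+1 pad (align 2)
@6: blocks [22B, align 2] → 28
@28: attrs [1B, align 1] → 29
@29: signature [1B, align 1] → 30
@30: version [1B, align 1] → 31
+1 pad (align 4)
@32: size [4B, align 4] → 36
@36: mtime [2B, align 2] → 38
+2 tail pad (align 4)
size 40, align 4
— Frame2 —
@0: reserved [4B, align 4] → 4
@4: size [4B, align 4] → 8
@8: blocks [22B, align 2] → 30
@30: mtime [2B, align 2] → 32
@32: offset [1B, align 1] → 33
@33: attrs [1B, align 1] → 34
@34: signature [1B, align 1] → 35
@35: version [1B, align 1] → 36
size 36, align 4
40 − 36 = 4

4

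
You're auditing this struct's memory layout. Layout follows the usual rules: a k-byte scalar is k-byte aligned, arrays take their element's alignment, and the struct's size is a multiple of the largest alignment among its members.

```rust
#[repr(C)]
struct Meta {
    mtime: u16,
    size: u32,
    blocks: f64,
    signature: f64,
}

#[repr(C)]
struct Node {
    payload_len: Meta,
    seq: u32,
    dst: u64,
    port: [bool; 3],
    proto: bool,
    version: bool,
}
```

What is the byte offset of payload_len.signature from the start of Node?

16

Meta: @0: mtime [2B, align 2] → 2; +2 pad (align 4); @4: size [4B, align 4] → 8; @8: blocks [8B, align 8] → 16; @16: signature [8B, align 8] → 24; size 24, align 8
@0: payload_len [24B, align 8] → 24
within Meta: signature at 16
0 + 16 = 16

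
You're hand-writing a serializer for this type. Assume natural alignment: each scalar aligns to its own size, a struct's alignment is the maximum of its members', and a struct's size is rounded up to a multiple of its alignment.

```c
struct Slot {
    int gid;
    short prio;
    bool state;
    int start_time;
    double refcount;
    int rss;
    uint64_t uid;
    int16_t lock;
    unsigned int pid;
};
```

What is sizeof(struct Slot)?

@0: gid [4B, align 4] → 4
@4: prio [2B, align 2] → 6
@6: state [1B, align 1] → 7
+1 pad (align 4)
@8: start_time [4B, align 4] → 12
+4 pad (align 8)
@16: refcount [8B, align 8] → 24
@24: rss [4B, align 4] → 28
+4 pad (align 8)
@32: uid [8B, align 8] → 40
@40: lock [2B, align 2] → 42
+2 pad (align 4)
@44: pid [4B, align 4] → 48
size 48, align 8

48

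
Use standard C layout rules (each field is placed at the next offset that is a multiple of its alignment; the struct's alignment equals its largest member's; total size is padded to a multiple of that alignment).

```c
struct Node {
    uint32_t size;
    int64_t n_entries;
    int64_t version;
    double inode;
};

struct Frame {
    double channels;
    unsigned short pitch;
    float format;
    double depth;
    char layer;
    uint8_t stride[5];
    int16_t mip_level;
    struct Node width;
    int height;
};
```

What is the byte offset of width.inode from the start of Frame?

Node: @0: size [4B, align 4] → 4; +4 pad (align 8); @8: n_entries [8B, align 8] → 16; @16: version [8B, align 8] → 24; @24: inode [8B, align 8] → 32; size 32, align 8
@0: channels [8B, align 8] → 8
@8: pitch [2B, align 2] → 10
+2 pad (align 4)
@12: format [4B, align 4] → 16
@16: depth [8B, align 8] → 24
@24: layer [1B, align 1] → 25
@25: stride [5B, align 1] → 30
@30: mip_level [2B, align 2] → 32
@32: width [32B, align 8] → 64
within Node: inode at 24
32 + 24 = 56

56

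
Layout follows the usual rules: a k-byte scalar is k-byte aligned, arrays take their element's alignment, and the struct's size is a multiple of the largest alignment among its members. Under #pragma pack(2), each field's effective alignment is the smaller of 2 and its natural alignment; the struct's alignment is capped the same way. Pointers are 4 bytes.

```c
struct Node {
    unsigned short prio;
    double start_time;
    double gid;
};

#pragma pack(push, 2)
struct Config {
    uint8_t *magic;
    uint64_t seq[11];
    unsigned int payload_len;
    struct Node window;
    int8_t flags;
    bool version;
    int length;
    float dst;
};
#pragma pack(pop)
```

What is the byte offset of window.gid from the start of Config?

Node: 0..2  prio  (2B, 2-aligned); 2..8  -- padding (6B); 8..16  start_time  (8B, 8-aligned); 16..24  gid  (8B, 8-aligned); sizeof = 24, alignof = 8
0..4  magic  (4B, 2-aligned)
4..92  seq  (88B, 2-aligned)
92..96  payload_len  (4B, 2-aligned)
96..120  window  (24B, 2-aligned)
within Node: gid at 16
96 + 16 = 112

112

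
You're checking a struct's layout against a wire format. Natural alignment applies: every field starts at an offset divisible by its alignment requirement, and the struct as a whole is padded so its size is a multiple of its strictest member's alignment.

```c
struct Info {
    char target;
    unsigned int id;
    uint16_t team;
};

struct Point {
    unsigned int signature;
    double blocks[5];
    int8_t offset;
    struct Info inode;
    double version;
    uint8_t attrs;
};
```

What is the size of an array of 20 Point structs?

1600

Info: @0: target [1B, align 1] → 1; +3 pad (align 4); @4: id [4B, align 4] → 8; @8: team [2B, align 2] → 10; +2 tail pad (align 4); size 12, align 4
@0: signature [4B, align 4] → 4
+4 pad (align 8)
@8: blocks [40B, align 8] → 48
@48: offset [1B, align 1] → 49
+3 pad (align 4)
@52: inode [12B, align 4] → 64
@64: version [8B, align 8] → 72
@72: attrs [1B, align 1] → 73
+7 tail pad (align 8)
size 80, align 8
array of 20: 20 × 80 = 1600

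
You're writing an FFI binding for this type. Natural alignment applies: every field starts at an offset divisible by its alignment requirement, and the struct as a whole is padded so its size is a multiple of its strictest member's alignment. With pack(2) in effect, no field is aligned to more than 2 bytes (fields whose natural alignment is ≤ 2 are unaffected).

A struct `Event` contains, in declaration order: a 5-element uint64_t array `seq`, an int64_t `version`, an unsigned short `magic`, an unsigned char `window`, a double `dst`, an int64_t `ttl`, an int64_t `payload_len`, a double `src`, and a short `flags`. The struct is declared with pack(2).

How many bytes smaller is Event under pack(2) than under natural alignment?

10

natural layout:
  0..40  seq  (40B, 8-aligned)
  40..48  version  (8B, 8-aligned)
  48..50  magic  (2B, 2-aligned)
  50..51  window  (1B, 1-aligned)
  51..56  -- padding (5B)
  56..64  dst  (8B, 8-aligned)
  64..72  ttl  (8B, 8-aligned)
  72..80  payload_len  (8B, 8-aligned)
  80..88  src  (8B, 8-aligned)
  88..90  flags  (2B, 2-aligned)
  90..96  -- tail padding (6B)
  sizeof = 96, alignof = 8
packed(2) layout:
  0..40  seq  (40B, 2-aligned)
  40..48  version  (8B, 2-aligned)
  48..50  magic  (2B, 2-aligned)
  50..51  window  (1B, 1-aligned)
  51..52  -- padding (1B)
  52..60  dst  (8B, 2-aligned)
  60..68  ttl  (8B, 2-aligned)
  68..76  payload_len  (8B, 2-aligned)
  76..84  src  (8B, 2-aligned)
  84..86  flags  (2B, 2-aligned)
  sizeof = 86, alignof = 2
96 − 86 = 10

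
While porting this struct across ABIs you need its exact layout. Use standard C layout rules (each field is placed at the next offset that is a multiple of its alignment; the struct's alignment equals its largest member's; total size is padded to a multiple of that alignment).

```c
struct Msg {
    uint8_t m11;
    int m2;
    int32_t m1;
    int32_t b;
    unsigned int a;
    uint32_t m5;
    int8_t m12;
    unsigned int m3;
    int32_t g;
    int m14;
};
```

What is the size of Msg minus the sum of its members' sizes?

6

0..1  m11  (1B, 1-aligned)
1..4  -- padding (3B)
4..8  m2  (4B, 4-aligned)
8..12  m1  (4B, 4-aligned)
12..16  b  (4B, 4-aligned)
16..20  a  (4B, 4-aligned)
20..24  m5  (4B, 4-aligned)
24..25  m12  (1B, 1-aligned)
25..28  -- padding (3B)
28..32  m3  (4B, 4-aligned)
32..36  g  (4B, 4-aligned)
36..40  m14  (4B, 4-aligned)
sizeof = 40, alignof = 4
data bytes 34, size 40 → padding 6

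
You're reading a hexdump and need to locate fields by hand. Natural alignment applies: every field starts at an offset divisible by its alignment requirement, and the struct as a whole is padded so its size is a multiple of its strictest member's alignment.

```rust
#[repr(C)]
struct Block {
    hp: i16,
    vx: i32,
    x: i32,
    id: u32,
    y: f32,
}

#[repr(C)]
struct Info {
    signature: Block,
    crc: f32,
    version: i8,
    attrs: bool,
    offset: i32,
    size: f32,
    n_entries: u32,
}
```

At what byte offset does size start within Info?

Block: @0: hp [2B, align 2] → 2; +2 pad (align 4); @4: vx [4B, align 4] → 8; @8: x [4B, align 4] → 12; @12: id [4B, align 4] → 16; @16: y [4B, align 4] → 20; size 20, align 4
@0: signature [20B, align 4] → 20
@20: crc [4B, align 4] → 24
@24: version [1B, align 1] → 25
@25: attrs [1B, align 1] → 26
+2 pad (align 4)
@28: offset [4B, align 4] → 32
@32: size [4B, align 4] → 36

32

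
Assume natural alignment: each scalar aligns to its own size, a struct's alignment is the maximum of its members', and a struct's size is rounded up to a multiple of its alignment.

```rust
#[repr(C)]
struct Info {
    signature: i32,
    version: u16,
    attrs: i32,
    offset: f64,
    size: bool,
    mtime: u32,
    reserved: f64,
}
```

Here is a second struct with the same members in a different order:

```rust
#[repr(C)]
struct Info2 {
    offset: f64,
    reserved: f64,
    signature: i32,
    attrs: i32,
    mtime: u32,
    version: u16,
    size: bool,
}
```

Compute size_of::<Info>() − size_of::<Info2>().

@0: signature [4B, align 4] → 4
@4: version [2B, align 2] → 6
+2 pad (align 4)
@8: attrs [4B, align 4] → 12
+4 pad (align 8)
@16: offset [8B, align 8] → 24
@24: size [1B, align 1] → 25
+3 pad (align 4)
@28: mtime [4B, align 4] → 32
@32: reserved [8B, align 8] → 40
size 40, align 8
— Info2 —
@0: offset [8B, align 8] → 8
@8: reserved [8B, align 8] → 16
@16: signature [4B, align 4] → 20
@20: attrs [4B, align 4] → 24
@24: mtime [4B, align 4] → 28
@28: version [2B, align 2] → 30
@30: size [1B, align 1] → 31
+1 tail pad (align 8)
size 32, align 8
40 − 32 = 8

8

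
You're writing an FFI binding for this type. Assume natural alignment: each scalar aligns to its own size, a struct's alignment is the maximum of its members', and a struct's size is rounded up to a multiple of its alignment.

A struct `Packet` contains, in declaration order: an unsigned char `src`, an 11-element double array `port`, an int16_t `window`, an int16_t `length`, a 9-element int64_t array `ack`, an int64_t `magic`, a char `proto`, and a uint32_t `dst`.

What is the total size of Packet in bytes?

192

@0: src [1B, align 1] → 1
+7 pad (align 8)
@8: port [88B, align 8] → 96
@96: window [2B, align 2] → 98
@98: length [2B, align 2] → 100
+4 pad (align 8)
@104: ack [72B, align 8] → 176
@176: magic [8B, align 8] → 184
@184: proto [1B, align 1] → 185
+3 pad (align 4)
@188: dst [4B, align 4] → 192
size 192, align 8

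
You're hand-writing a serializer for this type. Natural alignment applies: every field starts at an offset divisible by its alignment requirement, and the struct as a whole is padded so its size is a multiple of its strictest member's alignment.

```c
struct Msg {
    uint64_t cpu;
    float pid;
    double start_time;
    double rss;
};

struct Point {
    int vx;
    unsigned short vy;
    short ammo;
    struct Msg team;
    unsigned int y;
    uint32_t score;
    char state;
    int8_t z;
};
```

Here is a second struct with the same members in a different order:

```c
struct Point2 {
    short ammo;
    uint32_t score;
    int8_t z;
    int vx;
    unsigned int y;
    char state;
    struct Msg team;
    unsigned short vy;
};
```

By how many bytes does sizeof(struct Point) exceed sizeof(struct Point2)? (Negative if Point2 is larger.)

Msg: 0..8  cpu  (8B, 8-aligned); 8..12  pid  (4B, 4-aligned); 12..16  -- padding (4B); 16..24  start_time  (8B, 8-aligned); 24..32  rss  (8B, 8-aligned); sizeof = 32, alignof = 8
0..4  vx  (4B, 4-aligned)
4..6  vy  (2B, 2-aligned)
6..8  ammo  (2B, 2-aligned)
8..40  team  (32B, 8-aligned)
40..44  y  (4B, 4-aligned)
44..48  score  (4B, 4-aligned)
48..49  state  (1B, 1-aligned)
49..50  z  (1B, 1-aligned)
50..56  -- tail padding (6B)
sizeof = 56, alignof = 8
— Point2 —
0..2  ammo  (2B, 2-aligned)
2..4  -- padding (2B)
4..8  score  (4B, 4-aligned)
8..9  z  (1B, 1-aligned)
9..12  -- padding (3B)
12..16  vx  (4B, 4-aligned)
16..20  y  (4B, 4-aligned)
20..21  state  (1B, 1-aligned)
21..24  -- padding (3B)
24..56  team  (32B, 8-aligned)
56..58  vy  (2B, 2-aligned)
58..64  -- tail padding (6B)
sizeof = 64, alignof = 8
56 − 64 = -8

-8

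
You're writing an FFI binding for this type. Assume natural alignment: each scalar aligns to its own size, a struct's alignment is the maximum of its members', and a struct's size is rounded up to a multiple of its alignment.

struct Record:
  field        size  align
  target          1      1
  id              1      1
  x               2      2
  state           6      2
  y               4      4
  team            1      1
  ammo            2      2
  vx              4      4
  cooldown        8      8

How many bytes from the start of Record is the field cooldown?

24

0..1  target  (1B, 1-aligned)
1..2  id  (1B, 1-aligned)
2..4  x  (2B, 2-aligned)
4..10  state  (6B, 2-aligned)
10..12  -- padding (2B)
12..16  y  (4B, 4-aligned)
16..17  team  (1B, 1-aligned)
17..18  -- padding (1B)
18..20  ammo  (2B, 2-aligned)
20..24  vx  (4B, 4-aligned)
24..32  cooldown  (8B, 8-aligned)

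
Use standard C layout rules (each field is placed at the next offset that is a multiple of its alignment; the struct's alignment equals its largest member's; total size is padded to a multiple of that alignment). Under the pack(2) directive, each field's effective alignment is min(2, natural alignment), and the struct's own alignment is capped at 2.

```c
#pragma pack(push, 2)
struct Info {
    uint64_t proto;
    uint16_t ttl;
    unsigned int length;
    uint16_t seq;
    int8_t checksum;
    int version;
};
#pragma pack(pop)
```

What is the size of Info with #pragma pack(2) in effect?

0..8  proto  (8B, 2-aligned)
8..10  ttl  (2B, 2-aligned)
10..14  length  (4B, 2-aligned)
14..16  seq  (2B, 2-aligned)
16..17  checksum  (1B, 1-aligned)
17..18  -- padding (1B)
18..22  version  (4B, 2-aligned)
sizeof = 22, alignof = 2

22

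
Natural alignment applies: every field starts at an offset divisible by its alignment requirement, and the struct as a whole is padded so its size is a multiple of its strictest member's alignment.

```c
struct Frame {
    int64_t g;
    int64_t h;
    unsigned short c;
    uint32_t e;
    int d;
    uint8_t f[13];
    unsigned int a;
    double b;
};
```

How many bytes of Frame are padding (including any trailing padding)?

5

g at 0 (size 8, align 8) → ends 8
h at 8 (size 8, align 8) → ends 16
c at 16 (size 2, align 2) → ends 18
pad 2 to align 4 for e
e at 20 (size 4, align 4) → ends 24
d at 24 (size 4, align 4) → ends 28
f at 28 (size 13, align 1) → ends 41
pad 3 to align 4 for a
a at 44 (size 4, align 4) → ends 48
b at 48 (size 8, align 8) → ends 56
total 56 bytes, alignment 8
data bytes 51, size 56 → padding 5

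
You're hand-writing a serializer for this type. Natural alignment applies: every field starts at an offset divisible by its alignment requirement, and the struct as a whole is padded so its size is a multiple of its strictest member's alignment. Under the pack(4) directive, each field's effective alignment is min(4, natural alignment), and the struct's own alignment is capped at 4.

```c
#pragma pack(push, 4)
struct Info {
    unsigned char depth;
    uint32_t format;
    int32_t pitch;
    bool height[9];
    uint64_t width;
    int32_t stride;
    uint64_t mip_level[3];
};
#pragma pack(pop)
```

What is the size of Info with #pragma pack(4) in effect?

60

0..1  depth  (1B, 1-aligned)
1..4  -- padding (3B)
4..8  format  (4B, 4-aligned)
8..12  pitch  (4B, 4-aligned)
12..21  height  (9B, 1-aligned)
21..24  -- padding (3B)
24..32  width  (8B, 4-aligned)
32..36  stride  (4B, 4-aligned)
36..60  mip_level  (24B, 4-aligned)
sizeof = 60, alignof = 4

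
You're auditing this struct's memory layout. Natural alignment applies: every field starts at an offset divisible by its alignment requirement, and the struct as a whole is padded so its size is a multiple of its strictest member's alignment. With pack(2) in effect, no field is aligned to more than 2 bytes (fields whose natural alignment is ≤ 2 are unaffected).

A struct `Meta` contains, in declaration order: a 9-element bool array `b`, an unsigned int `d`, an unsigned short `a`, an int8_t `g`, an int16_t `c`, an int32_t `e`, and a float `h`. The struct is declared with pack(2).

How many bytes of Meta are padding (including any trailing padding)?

@0: b [9B, align 1] → 9
+1 pad (align 2)
@10: d [4B, align 2] → 14
@14: a [2B, align 2] → 16
@16: g [1B, align 1] → 17
+1 pad (align 2)
@18: c [2B, align 2] → 20
@20: e [4B, align 2] → 24
@24: h [4B, align 2] → 28
size 28, align 2
data bytes 26, size 28 → padding 2

2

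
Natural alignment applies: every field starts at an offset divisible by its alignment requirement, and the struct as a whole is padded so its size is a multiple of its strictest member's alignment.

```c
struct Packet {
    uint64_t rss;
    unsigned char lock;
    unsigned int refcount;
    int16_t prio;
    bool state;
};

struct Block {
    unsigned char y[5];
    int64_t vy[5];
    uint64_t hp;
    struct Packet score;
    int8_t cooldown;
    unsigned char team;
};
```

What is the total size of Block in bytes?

88 bytes

Packet: 0..8  rss  (8B, 8-aligned); 8..9  lock  (1B, 1-aligned); 9..12  -- padding (3B); 12..16  refcount  (4B, 4-aligned); 16..18  prio  (2B, 2-aligned); 18..19  state  (1B, 1-aligned); 19..24  -- tail padding (5B); sizeof = 24, alignof = 8
0..5  y  (5B, 1-aligned)
5..8  -- padding (3B)
8..48  vy  (40B, 8-aligned)
48..56  hp  (8B, 8-aligned)
56..80  score  (24B, 8-aligned)
80..81  cooldown  (1B, 1-aligned)
81..82  team  (1B, 1-aligned)
82..88  -- tail padding (6B)
sizeof = 88, alignof = 8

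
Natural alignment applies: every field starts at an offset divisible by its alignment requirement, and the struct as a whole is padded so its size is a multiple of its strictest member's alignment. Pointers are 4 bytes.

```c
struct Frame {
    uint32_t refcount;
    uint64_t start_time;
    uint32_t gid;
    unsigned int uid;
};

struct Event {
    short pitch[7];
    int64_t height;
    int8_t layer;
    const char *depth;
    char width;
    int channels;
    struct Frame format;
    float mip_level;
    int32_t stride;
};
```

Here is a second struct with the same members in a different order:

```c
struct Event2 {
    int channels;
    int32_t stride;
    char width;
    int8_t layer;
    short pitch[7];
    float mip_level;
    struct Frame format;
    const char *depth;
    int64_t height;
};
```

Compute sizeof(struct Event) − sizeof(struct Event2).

Frame: refcount at 0 (size 4, align 4) → ends 4; pad 4 to align 8 for start_time; start_time at 8 (size 8, align 8) → ends 16; gid at 16 (size 4, align 4) → ends 20; uid at 20 (size 4, align 4) → ends 24; total 24 bytes, alignment 8
pitch at 0 (size 14, align 2) → ends 14
pad 2 to align 8 for height
height at 16 (size 8, align 8) → ends 24
layer at 24 (size 1, align 1) → ends 25
pad 3 to align 4 for depth
depth at 28 (size 4, align 4) → ends 32
width at 32 (size 1, align 1) → ends 33
pad 3 to align 4 for channels
channels at 36 (size 4, align 4) → ends 40
format at 40 (size 24, align 8) → ends 64
mip_level at 64 (size 4, align 4) → ends 68
stride at 68 (size 4, align 4) → ends 72
total 72 bytes, alignment 8
— Event2 —
channels at 0 (size 4, align 4) → ends 4
stride at 4 (size 4, align 4) → ends 8
width at 8 (size 1, align 1) → ends 9
layer at 9 (size 1, align 1) → ends 10
pitch at 10 (size 14, align 2) → ends 24
mip_level at 24 (size 4, align 4) → ends 28
pad 4 to align 8 for format
format at 32 (size 24, align 8) → ends 56
depth at 56 (size 4, align 4) → ends 60
pad 4 to align 8 for height
height at 64 (size 8, align 8) → ends 72
total 72 bytes, alignment 8
72 − 72 = 0

0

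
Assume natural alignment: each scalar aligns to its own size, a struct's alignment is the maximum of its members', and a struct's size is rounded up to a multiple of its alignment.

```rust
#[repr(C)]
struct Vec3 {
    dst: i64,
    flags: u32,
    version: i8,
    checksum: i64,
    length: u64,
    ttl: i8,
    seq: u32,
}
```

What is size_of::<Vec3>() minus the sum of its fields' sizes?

6

@0: dst [8B, align 8] → 8
@8: flags [4B, align 4] → 12
@12: version [1B, align 1] → 13
+3 pad (align 8)
@16: checksum [8B, align 8] → 24
@24: length [8B, align 8] → 32
@32: ttl [1B, align 1] → 33
+3 pad (align 4)
@36: seq [4B, align 4] → 40
size 40, align 8
data bytes 34, size 40 → padding 6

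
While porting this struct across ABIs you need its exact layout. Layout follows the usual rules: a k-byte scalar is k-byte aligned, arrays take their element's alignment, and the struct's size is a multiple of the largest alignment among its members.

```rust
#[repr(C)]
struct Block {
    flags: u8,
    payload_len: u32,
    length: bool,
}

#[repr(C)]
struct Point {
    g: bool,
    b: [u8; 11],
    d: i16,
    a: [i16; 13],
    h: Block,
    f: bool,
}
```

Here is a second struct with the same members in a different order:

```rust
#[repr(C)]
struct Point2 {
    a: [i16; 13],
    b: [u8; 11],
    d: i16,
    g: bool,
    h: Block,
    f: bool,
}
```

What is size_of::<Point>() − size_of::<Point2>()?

-4

Block: 0..1  flags  (1B, 1-aligned); 1..4  -- padding (3B); 4..8  payload_len  (4B, 4-aligned); 8..9  length  (1B, 1-aligned); 9..12  -- tail padding (3B); sizeof = 12, alignof = 4
0..1  g  (1B, 1-aligned)
1..12  b  (11B, 1-aligned)
12..14  d  (2B, 2-aligned)
14..40  a  (26B, 2-aligned)
40..52  h  (12B, 4-aligned)
52..53  f  (1B, 1-aligned)
53..56  -- tail padding (3B)
sizeof = 56, alignof = 4
— Point2 —
0..26  a  (26B, 2-aligned)
26..37  b  (11B, 1-aligned)
37..38  -- padding (1B)
38..40  d  (2B, 2-aligned)
40..41  g  (1B, 1-aligned)
41..44  -- padding (3B)
44..56  h  (12B, 4-aligned)
56..57  f  (1B, 1-aligned)
57..60  -- tail padding (3B)
sizeof = 60, alignof = 4
56 − 60 = -4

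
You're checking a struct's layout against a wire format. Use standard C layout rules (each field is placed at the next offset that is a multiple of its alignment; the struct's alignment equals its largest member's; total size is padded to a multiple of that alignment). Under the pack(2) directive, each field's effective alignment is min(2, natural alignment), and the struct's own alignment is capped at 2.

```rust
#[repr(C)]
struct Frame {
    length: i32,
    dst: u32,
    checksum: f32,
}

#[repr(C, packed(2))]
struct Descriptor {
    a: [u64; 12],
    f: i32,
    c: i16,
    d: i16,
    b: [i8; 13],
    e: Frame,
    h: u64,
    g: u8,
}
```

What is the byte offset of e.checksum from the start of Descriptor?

Frame: 0..4  length  (4B, 4-aligned); 4..8  dst  (4B, 4-aligned); 8..12  checksum  (4B, 4-aligned); sizeof = 12, alignof = 4
0..96  a  (96B, 2-aligned)
96..100  f  (4B, 2-aligned)
100..102  c  (2B, 2-aligned)
102..104  d  (2B, 2-aligned)
104..117  b  (13B, 1-aligned)
117..118  -- padding (1B)
118..130  e  (12B, 2-aligned)
within Frame: checksum at 8
118 + 8 = 126

126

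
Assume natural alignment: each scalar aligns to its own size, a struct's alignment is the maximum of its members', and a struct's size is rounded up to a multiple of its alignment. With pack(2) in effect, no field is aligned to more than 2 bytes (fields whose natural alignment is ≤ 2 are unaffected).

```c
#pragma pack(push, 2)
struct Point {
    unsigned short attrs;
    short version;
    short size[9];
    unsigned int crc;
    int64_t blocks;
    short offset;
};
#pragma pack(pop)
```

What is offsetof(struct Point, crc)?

0..2  attrs  (2B, 2-aligned)
2..4  version  (2B, 2-aligned)
4..22  size  (18B, 2-aligned)
22..26  crc  (4B, 2-aligned)

22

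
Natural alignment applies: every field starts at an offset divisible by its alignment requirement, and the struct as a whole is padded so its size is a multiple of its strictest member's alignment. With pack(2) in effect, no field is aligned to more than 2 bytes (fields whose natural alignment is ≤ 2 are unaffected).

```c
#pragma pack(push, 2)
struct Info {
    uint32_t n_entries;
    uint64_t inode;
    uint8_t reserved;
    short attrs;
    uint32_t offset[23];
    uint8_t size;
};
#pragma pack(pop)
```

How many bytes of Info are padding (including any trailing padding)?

@0: n_entries [4B, align 2] → 4
@4: inode [8B, align 2] → 12
@12: reserved [1B, align 1] → 13
+1 pad (align 2)
@14: attrs [2B, align 2] → 16
@16: offset [92B, align 2] → 108
@108: size [1B, align 1] → 109
+1 tail pad (align 2)
size 110, align 2
data bytes 108, size 110 → padding 2

2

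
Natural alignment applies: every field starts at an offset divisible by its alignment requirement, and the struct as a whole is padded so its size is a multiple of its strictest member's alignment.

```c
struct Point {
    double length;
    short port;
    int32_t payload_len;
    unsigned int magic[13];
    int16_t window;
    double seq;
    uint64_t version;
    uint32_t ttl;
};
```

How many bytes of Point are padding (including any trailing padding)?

8

0..8  length  (8B, 8-aligned)
8..10  port  (2B, 2-aligned)
10..12  -- padding (2B)
12..16  payload_len  (4B, 4-aligned)
16..68  magic  (52B, 4-aligned)
68..70  window  (2B, 2-aligned)
70..72  -- padding (2B)
72..80  seq  (8B, 8-aligned)
80..88  version  (8B, 8-aligned)
88..92  ttl  (4B, 4-aligned)
92..96  -- tail padding (4B)
sizeof = 96, alignof = 8
data bytes 88, size 96 → padding 8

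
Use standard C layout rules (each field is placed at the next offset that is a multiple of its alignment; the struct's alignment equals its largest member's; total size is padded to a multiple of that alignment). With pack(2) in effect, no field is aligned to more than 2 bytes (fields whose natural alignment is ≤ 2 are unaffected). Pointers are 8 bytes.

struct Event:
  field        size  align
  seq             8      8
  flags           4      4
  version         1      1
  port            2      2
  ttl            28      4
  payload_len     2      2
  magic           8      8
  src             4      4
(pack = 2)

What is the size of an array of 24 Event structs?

seq at 0 (size 8, align 2) → ends 8
flags at 8 (size 4, align 2) → ends 12
version at 12 (size 1, align 1) → ends 13
pad 1 to align 2 for port
port at 14 (size 2, align 2) → ends 16
ttl at 16 (size 28, align 2) → ends 44
payload_len at 44 (size 2, align 2) → ends 46
magic at 46 (size 8, align 2) → ends 54
src at 54 (size 4, align 2) → ends 58
total 58 bytes, alignment 2
array of 24: 24 × 58 = 1392

1392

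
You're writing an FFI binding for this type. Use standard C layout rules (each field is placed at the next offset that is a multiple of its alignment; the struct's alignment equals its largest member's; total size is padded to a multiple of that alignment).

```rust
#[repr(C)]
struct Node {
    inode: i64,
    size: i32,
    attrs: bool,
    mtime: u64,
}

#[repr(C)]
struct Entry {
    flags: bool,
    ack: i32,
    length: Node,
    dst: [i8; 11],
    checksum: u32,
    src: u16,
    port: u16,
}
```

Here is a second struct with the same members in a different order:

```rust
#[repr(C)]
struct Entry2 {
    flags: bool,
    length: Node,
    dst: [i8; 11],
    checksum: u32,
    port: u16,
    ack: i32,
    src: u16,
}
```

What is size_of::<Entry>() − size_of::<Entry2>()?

-8

Node: 0..8  inode  (8B, 8-aligned); 8..12  size  (4B, 4-aligned); 12..13  attrs  (1B, 1-aligned); 13..16  -- padding (3B); 16..24  mtime  (8B, 8-aligned); sizeof = 24, alignof = 8
0..1  flags  (1B, 1-aligned)
1..4  -- padding (3B)
4..8  ack  (4B, 4-aligned)
8..32  length  (24B, 8-aligned)
32..43  dst  (11B, 1-aligned)
43..44  -- padding (1B)
44..48  checksum  (4B, 4-aligned)
48..50  src  (2B, 2-aligned)
50..52  port  (2B, 2-aligned)
52..56  -- tail padding (4B)
sizeof = 56, alignof = 8
— Entry2 —
0..1  flags  (1B, 1-aligned)
1..8  -- padding (7B)
8..32  length  (24B, 8-aligned)
32..43  dst  (11B, 1-aligned)
43..44  -- padding (1B)
44..48  checksum  (4B, 4-aligned)
48..50  port  (2B, 2-aligned)
50..52  -- padding (2B)
52..56  ack  (4B, 4-aligned)
56..58  src  (2B, 2-aligned)
58..64  -- tail padding (6B)
sizeof = 64, alignof = 8
56 − 64 = -8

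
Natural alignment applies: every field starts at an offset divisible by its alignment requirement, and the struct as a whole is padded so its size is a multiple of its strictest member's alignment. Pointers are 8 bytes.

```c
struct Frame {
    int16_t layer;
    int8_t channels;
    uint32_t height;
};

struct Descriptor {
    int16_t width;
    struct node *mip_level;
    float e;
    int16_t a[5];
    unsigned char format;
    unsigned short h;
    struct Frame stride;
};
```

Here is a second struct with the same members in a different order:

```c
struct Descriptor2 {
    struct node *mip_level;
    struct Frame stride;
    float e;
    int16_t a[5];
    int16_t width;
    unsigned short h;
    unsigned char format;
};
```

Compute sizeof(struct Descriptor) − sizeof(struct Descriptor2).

8

Frame: layer at 0 (size 2, align 2) → ends 2; channels at 2 (size 1, align 1) → ends 3; pad 1 to align 4 for height; height at 4 (size 4, align 4) → ends 8; total 8 bytes, alignment 4
width at 0 (size 2, align 2) → ends 2
pad 6 to align 8 for mip_level
mip_level at 8 (size 8, align 8) → ends 16
e at 16 (size 4, align 4) → ends 20
a at 20 (size 10, align 2) → ends 30
format at 30 (size 1, align 1) → ends 31
pad 1 to align 2 for h
h at 32 (size 2, align 2) → ends 34
pad 2 to align 4 for stride
stride at 36 (size 8, align 4) → ends 44
tail pad 4 to reach multiple of 8
total 48 bytes, alignment 8
— Descriptor2 —
mip_level at 0 (size 8, align 8) → ends 8
stride at 8 (size 8, align 4) → ends 16
e at 16 (size 4, align 4) → ends 20
a at 20 (size 10, align 2) → ends 30
width at 30 (size 2, align 2) → ends 32
h at 32 (size 2, align 2) → ends 34
format at 34 (size 1, align 1) → ends 35
tail pad 5 to reach multiple of 8
total 40 bytes, alignment 8
48 − 40 = 8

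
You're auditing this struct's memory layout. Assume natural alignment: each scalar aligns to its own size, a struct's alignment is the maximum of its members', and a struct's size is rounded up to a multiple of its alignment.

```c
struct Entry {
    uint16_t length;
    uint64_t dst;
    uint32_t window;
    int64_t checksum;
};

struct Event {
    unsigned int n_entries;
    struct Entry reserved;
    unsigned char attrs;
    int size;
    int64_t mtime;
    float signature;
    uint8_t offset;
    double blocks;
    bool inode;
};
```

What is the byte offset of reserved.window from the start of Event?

Entry: length at 0 (size 2, align 2) → ends 2; pad 6 to align 8 for dst; dst at 8 (size 8, align 8) → ends 16; window at 16 (size 4, align 4) → ends 20; pad 4 to align 8 for checksum; checksum at 24 (size 8, align 8) → ends 32; total 32 bytes, alignment 8
n_entries at 0 (size 4, align 4) → ends 4
pad 4 to align 8 for reserved
reserved at 8 (size 32, align 8) → ends 40
within Entry: window at 16
8 + 16 = 24

24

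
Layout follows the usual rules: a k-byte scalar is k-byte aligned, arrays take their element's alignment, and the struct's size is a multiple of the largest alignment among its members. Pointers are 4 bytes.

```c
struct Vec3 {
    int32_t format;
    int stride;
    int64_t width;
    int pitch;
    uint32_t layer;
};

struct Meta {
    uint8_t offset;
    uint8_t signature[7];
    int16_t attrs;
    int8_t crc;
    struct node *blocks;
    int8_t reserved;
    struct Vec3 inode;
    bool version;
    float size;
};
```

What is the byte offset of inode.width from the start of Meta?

Vec3: 0..4  format  (4B, 4-aligned); 4..8  stride  (4B, 4-aligned); 8..16  width  (8B, 8-aligned); 16..20  pitch  (4B, 4-aligned); 20..24  layer  (4B, 4-aligned); sizeof = 24, alignof = 8
0..1  offset  (1B, 1-aligned)
1..8  signature  (7B, 1-aligned)
8..10  attrs  (2B, 2-aligned)
10..11  crc  (1B, 1-aligned)
11..12  -- padding (1B)
12..16  blocks  (4B, 4-aligned)
16..17  reserved  (1B, 1-aligned)
17..24  -- padding (7B)
24..48  inode  (24B, 8-aligned)
within Vec3: width at 8
24 + 8 = 32

32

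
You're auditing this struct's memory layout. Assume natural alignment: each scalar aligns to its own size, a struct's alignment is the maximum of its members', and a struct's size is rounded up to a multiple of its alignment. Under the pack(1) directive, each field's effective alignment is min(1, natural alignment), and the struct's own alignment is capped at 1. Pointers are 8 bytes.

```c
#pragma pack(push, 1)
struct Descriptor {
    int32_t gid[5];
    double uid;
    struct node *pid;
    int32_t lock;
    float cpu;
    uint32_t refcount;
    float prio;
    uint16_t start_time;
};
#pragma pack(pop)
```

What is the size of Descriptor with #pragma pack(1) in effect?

@0: gid [20B, align 1] → 20
@20: uid [8B, align 1] → 28
@28: pid [8B, align 1] → 36
@36: lock [4B, align 1] → 40
@40: cpu [4B, align 1] → 44
@44: refcount [4B, align 1] → 48
@48: prio [4B, align 1] → 52
@52: start_time [2B, align 1] → 54
size 54, align 1

54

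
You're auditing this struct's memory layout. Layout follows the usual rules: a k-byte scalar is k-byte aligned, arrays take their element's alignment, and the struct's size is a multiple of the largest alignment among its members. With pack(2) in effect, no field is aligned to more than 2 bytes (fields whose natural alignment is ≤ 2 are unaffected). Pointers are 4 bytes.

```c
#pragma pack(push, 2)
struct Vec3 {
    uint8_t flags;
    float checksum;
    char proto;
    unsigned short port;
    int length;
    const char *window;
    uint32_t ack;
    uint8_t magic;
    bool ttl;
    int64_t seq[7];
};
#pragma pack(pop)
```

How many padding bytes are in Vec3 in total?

2

0..1  flags  (1B, 1-aligned)
1..2  -- padding (1B)
2..6  checksum  (4B, 2-aligned)
6..7  proto  (1B, 1-aligned)
7..8  -- padding (1B)
8..10  port  (2B, 2-aligned)
10..14  length  (4B, 2-aligned)
14..18  window  (4B, 2-aligned)
18..22  ack  (4B, 2-aligned)
22..23  magic  (1B, 1-aligned)
23..24  ttl  (1B, 1-aligned)
24..80  seq  (56B, 2-aligned)
sizeof = 80, alignof = 2
data bytes 78, size 80 → padding 2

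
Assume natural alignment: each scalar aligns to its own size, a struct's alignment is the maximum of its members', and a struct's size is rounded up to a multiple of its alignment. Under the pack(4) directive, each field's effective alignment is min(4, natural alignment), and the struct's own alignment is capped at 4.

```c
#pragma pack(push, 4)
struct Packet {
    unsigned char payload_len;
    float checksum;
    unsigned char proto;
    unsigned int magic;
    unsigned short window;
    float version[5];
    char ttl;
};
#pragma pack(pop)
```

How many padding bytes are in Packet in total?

11

0..1  payload_len  (1B, 1-aligned)
1..4  -- padding (3B)
4..8  checksum  (4B, 4-aligned)
8..9  proto  (1B, 1-aligned)
9..12  -- padding (3B)
12..16  magic  (4B, 4-aligned)
16..18  window  (2B, 2-aligned)
18..20  -- padding (2B)
20..40  version  (20B, 4-aligned)
40..41  ttl  (1B, 1-aligned)
41..44  -- tail padding (3B)
sizeof = 44, alignof = 4
data bytes 33, size 44 → padding 11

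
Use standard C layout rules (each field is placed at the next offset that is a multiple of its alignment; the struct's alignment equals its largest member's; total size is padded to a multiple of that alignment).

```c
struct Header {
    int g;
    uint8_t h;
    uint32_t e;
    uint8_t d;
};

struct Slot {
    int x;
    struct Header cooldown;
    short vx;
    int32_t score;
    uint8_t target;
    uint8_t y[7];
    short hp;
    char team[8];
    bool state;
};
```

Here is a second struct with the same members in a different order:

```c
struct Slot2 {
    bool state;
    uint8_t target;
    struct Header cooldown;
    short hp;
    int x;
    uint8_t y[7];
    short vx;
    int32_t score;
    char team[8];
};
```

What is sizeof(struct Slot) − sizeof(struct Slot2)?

Header: 0..4  g  (4B, 4-aligned); 4..5  h  (1B, 1-aligned); 5..8  -- padding (3B); 8..12  e  (4B, 4-aligned); 12..13  d  (1B, 1-aligned); 13..16  -- tail padding (3B); sizeof = 16, alignof = 4
0..4  x  (4B, 4-aligned)
4..20  cooldown  (16B, 4-aligned)
20..22  vx  (2B, 2-aligned)
22..24  -- padding (2B)
24..28  score  (4B, 4-aligned)
28..29  target  (1B, 1-aligned)
29..36  y  (7B, 1-aligned)
36..38  hp  (2B, 2-aligned)
38..46  team  (8B, 1-aligned)
46..47  state  (1B, 1-aligned)
47..48  -- tail padding (1B)
sizeof = 48, alignof = 4
— Slot2 —
0..1  state  (1B, 1-aligned)
1..2  target  (1B, 1-aligned)
2..4  -- padding (2B)
4..20  cooldown  (16B, 4-aligned)
20..22  hp  (2B, 2-aligned)
22..24  -- padding (2B)
24..28  x  (4B, 4-aligned)
28..35  y  (7B, 1-aligned)
35..36  -- padding (1B)
36..38  vx  (2B, 2-aligned)
38..40  -- padding (2B)
40..44  score  (4B, 4-aligned)
44..52  team  (8B, 1-aligned)
sizeof = 52, alignof = 4
48 − 52 = -4

-4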